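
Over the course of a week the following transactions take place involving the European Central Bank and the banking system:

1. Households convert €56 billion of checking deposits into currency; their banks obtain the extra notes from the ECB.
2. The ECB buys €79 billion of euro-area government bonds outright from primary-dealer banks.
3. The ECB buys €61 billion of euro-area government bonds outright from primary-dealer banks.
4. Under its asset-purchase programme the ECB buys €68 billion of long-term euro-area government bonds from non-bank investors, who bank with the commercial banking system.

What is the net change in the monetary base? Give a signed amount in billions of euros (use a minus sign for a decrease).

+€208 billion

ECB balance sheet:
  Assets:      Securities +€208B
  Liabilities: Bank reserves +€152B, Currency in circulation +€56B
Monetary base = currency + reserves: +€56B + (+€152B) = +€208 billion.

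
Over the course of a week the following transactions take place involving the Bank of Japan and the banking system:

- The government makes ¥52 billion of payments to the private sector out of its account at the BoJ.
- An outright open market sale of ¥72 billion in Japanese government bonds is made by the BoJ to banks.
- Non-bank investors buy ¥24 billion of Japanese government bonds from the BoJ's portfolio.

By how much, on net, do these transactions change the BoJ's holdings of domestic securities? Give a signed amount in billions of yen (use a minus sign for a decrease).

-¥96 billion

BoJ balance sheet:
  Assets:      Securities −¥96B
  Liabilities: Bank reserves −¥44B, Government deposits −¥52B
So the change in the BoJ's holdings of domestic securities is -¥96 billion.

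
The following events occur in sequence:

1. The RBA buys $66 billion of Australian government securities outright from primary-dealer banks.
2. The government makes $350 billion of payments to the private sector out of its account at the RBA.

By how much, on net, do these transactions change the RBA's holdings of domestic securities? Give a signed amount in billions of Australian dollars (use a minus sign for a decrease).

+$66 billion

RBA balance sheet:
  Assets:      Securities +$66B
  Liabilities: Bank reserves +$416B, Government deposits −$350B
Commercial banking system:
  Assets:      Reserves at CB +$416B, Securities −$66B
  Liabilities: Checkable deposits +$350B
So the change in the RBA's holdings of domestic securities is +$66 billion.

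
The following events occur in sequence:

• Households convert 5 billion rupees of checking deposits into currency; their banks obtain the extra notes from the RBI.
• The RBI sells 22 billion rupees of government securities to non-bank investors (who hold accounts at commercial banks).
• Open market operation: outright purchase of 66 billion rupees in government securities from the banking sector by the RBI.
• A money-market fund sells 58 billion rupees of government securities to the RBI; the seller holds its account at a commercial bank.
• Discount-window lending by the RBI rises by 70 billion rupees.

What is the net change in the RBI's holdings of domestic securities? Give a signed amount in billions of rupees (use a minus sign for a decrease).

RBI balance sheet:
  Assets:      Securities +102B, Loans to banks +70B
  Liabilities: Bank reserves +167B, Currency in circulation +5B
So the change in the RBI's holdings of domestic securities is +102 billion.

+102 billion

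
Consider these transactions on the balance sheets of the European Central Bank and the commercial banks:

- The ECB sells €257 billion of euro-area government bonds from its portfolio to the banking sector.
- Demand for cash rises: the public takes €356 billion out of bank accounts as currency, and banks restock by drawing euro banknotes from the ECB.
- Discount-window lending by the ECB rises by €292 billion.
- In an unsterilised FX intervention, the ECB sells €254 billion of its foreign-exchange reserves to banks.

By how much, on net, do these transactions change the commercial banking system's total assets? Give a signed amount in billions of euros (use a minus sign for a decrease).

OMO sale (to banks) €257 billion: just an asset swap on bank balance sheets → 0.
Currency withdrawal €356 billion: bank balance sheets shrink → −€356B.
Discount-window loan €292 billion: bank balance sheets expand → +€292B.
FX sale €254 billion: just an asset swap on bank balance sheets → 0.
Net: 0 − 356 + 292 + 0 = -€64 billion.

-€64 billion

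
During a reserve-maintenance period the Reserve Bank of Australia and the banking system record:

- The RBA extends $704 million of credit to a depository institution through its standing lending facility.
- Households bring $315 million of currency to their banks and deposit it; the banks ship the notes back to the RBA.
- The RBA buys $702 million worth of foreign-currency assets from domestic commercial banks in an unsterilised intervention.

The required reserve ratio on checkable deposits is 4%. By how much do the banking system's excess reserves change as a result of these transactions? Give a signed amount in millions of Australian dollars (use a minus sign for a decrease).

+$1708.4 million

Discount-window loan $704 million: reserves +$704M, deposits 0.
Currency deposit $315 million: reserves +$315M, deposits +$315M.
FX purchase $702 million: reserves +$702M, deposits 0.
Totals: Δreserves = +$1721M, Δdeposits = +$315M.
Δrequired reserves = 4% × +$315M = +$12.6M.
Δexcess reserves = Δreserves − Δrequired = +$1721M − (+$12.6M) = +$1708.4 million.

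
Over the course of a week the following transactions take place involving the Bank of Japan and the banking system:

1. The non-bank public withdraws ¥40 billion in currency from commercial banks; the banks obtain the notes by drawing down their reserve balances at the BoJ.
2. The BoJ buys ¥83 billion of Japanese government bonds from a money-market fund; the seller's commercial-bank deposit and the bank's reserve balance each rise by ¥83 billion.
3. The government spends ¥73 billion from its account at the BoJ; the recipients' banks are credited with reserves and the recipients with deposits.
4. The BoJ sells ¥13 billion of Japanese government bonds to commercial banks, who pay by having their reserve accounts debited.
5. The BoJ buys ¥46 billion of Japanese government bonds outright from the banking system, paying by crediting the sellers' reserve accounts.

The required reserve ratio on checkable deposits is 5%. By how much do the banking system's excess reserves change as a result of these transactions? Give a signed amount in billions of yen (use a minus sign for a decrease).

Currency withdrawal ¥40 billion: reserves −¥40B, deposits −¥40B.
Asset purchase (from non-banks) ¥83 billion: reserves +¥83B, deposits +¥83B.
Government spending ¥73 billion: reserves +¥73B, deposits +¥73B.
OMO sale (to banks) ¥13 billion: reserves −¥13B, deposits 0.
OMO purchase (from banks) ¥46 billion: reserves +¥46B, deposits 0.
Totals: Δreserves = +¥149B, Δdeposits = +¥116B.
Δrequired reserves = 5% × +¥116B = +¥5.8B.
Δexcess reserves = Δreserves − Δrequired = +¥149B − (+¥5.8B) = +¥143.2 billion.

+¥143.2 billion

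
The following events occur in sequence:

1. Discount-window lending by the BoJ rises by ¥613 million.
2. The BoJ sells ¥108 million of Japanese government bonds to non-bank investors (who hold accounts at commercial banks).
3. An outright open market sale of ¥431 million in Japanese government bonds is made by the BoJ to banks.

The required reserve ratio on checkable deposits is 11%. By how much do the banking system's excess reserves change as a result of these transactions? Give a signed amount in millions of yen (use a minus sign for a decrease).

+¥85.88 million

Discount-window loan ¥613 million: reserves +¥613M, deposits 0.
Asset sale (to non-banks) ¥108 million: reserves −¥108M, deposits −¥108M.
OMO sale (to banks) ¥431 million: reserves −¥431M, deposits 0.
Totals: Δreserves = +¥74M, Δdeposits = −¥108M.
Δrequired reserves = 11% × −¥108M = −¥11.88M.
Δexcess reserves = Δreserves − Δrequired = +¥74M − (−¥11.88M) = +¥85.88 million.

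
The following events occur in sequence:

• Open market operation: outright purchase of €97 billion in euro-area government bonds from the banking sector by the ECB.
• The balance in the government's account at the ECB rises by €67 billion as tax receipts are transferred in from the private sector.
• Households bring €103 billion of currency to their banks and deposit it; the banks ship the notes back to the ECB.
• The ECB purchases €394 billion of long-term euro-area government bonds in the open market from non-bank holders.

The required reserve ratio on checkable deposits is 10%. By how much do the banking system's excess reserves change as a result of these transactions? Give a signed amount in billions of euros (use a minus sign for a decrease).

+€484 billion

OMO purchase (from banks) €97 billion: reserves +€97B, deposits 0.
Government account inflow €67 billion: reserves −€67B, deposits −€67B.
Currency deposit €103 billion: reserves +€103B, deposits +€103B.
Asset purchase (from non-banks) €394 billion: reserves +€394B, deposits +€394B.
Totals: Δreserves = +€527B, Δdeposits = +€430B.
Δrequired reserves = 10% × +€430B = +€43B.
Δexcess reserves = Δreserves − Δrequired = +€527B − (+€43B) = +€484 billion.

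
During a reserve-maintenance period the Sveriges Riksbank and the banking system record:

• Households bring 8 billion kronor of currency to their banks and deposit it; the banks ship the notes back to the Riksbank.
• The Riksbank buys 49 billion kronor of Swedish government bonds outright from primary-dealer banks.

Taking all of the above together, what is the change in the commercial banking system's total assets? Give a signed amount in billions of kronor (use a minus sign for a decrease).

Currency deposit 8 billion kronor: bank balance sheets expand → +8B.
OMO purchase (from banks) 49 billion kronor: just an asset swap on bank balance sheets → 0.
Net: 8 + 0 = +8 billion.

+8 billion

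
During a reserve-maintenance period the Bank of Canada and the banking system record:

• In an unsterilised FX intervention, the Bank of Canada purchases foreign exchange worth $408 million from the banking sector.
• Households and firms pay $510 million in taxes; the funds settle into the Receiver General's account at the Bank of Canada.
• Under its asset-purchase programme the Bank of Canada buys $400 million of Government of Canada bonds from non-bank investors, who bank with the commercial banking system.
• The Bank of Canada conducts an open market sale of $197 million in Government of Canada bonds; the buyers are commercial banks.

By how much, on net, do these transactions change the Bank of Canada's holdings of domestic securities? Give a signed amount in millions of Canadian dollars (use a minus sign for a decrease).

+$203 million

Bank of Canada balance sheet:
  Assets:      Securities +$203M, Foreign assets +$408M
  Liabilities: Bank reserves +$101M, Government deposits +$510M
So the change in the Bank of Canada's holdings of domestic securities is +$203 million.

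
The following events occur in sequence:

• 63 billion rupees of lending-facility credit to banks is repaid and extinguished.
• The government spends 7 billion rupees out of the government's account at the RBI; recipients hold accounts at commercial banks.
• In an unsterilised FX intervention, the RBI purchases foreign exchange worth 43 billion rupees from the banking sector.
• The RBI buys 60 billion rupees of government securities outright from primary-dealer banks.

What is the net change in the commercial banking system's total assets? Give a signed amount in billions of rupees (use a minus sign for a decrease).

-56 billion

Discount-window repayment 63 billion rupees: bank balance sheets shrink → −63B.
Government spending 7 billion rupees: bank balance sheets expand → +7B.
FX purchase 43 billion rupees: just an asset swap on bank balance sheets → 0.
OMO purchase (from banks) 60 billion rupees: just an asset swap on bank balance sheets → 0.
Net: −63 + 7 + 0 + 0 = -56 billion.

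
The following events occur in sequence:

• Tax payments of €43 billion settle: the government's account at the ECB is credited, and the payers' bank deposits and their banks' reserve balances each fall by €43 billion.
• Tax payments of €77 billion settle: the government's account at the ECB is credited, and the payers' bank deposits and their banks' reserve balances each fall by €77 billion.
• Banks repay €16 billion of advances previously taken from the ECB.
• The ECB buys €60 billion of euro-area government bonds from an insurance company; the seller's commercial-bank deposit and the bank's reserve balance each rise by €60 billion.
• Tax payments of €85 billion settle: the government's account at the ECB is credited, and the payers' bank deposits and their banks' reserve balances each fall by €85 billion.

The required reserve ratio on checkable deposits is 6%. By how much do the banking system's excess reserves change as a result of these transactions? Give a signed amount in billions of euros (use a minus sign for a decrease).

-€152.3 billion

Government account inflow €43 billion: reserves −€43B, deposits −€43B.
Government account inflow €77 billion: reserves −€77B, deposits −€77B.
Discount-window repayment €16 billion: reserves −€16B, deposits 0.
Asset purchase (from non-banks) €60 billion: reserves +€60B, deposits +€60B.
Government account inflow €85 billion: reserves −€85B, deposits −€85B.
Totals: Δreserves = −€161B, Δdeposits = −€145B.
Δrequired reserves = 6% × −€145B = −€8.7B.
Δexcess reserves = Δreserves − Δrequired = −€161B − (−€8.7B) = -€152.3 billion.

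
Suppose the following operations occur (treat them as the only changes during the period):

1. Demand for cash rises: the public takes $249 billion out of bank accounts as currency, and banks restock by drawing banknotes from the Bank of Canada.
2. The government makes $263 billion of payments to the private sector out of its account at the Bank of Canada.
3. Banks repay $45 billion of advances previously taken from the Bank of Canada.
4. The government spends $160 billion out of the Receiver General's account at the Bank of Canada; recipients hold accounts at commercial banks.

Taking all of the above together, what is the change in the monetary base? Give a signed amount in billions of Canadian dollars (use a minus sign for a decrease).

+$378 billion

Currency withdrawal $249 billion: just a shift between currency and reserves — both are base money → 0.
Government spending $263 billion: a non-base liability converts back to reserves → +$263B.
Discount-window repayment $45 billion: Bank of Canada balance sheet contracts → −$45B.
Government spending $160 billion: a non-base liability converts back to reserves → +$160B.
Net: 0 + 263 − 45 + 160 = +$378 billion.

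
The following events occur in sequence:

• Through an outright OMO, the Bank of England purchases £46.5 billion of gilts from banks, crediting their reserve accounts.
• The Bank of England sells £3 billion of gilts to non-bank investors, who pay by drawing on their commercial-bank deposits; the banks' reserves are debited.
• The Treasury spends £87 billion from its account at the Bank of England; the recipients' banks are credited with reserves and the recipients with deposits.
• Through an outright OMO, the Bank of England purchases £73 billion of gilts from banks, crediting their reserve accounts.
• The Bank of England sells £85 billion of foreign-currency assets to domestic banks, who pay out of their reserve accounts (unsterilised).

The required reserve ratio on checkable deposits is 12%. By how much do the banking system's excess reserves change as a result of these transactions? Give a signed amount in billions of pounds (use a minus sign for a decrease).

OMO purchase (from banks) £46.5 billion: reserves +£46.5B, deposits 0.
Asset sale (to non-banks) £3 billion: reserves −£3B, deposits −£3B.
Government spending £87 billion: reserves +£87B, deposits +£87B.
OMO purchase (from banks) £73 billion: reserves +£73B, deposits 0.
FX sale £85 billion: reserves −£85B, deposits 0.
Totals: Δreserves = +£118.5B, Δdeposits = +£84B.
Δrequired reserves = 12% × +£84B = +£10.08B.
Δexcess reserves = Δreserves − Δrequired = +£118.5B − (+£10.08B) = +£108.42 billion.

+£108.42 billion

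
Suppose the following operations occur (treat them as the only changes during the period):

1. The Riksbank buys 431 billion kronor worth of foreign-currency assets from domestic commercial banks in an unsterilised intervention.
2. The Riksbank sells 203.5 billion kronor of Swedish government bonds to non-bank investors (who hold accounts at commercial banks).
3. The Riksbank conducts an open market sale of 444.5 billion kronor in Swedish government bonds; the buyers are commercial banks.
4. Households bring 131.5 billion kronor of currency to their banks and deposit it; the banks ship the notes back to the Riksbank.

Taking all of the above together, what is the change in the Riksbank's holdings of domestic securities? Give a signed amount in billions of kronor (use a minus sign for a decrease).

-648 billion

Riksbank balance sheet:
  Assets:      Securities −648B, Foreign assets +431B
  Liabilities: Bank reserves −85.5B, Currency in circulation −131.5B
Commercial banking system:
  Assets:      Reserves at CB −85.5B, Securities +444.5B, Foreign assets −431B
  Liabilities: Checkable deposits −72B
So the change in the Riksbank's holdings of domestic securities is -648 billion.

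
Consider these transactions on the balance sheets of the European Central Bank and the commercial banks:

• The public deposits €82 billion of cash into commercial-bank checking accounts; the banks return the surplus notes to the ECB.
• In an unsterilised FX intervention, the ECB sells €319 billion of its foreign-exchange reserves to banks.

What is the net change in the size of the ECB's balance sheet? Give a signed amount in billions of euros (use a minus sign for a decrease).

-€319 billion

Currency deposit €82 billion: only the composition of liabilities changes → 0.
FX sale €319 billion: an ECB asset is shed → −€319B.
Net: 0 − 319 = -€319 billion.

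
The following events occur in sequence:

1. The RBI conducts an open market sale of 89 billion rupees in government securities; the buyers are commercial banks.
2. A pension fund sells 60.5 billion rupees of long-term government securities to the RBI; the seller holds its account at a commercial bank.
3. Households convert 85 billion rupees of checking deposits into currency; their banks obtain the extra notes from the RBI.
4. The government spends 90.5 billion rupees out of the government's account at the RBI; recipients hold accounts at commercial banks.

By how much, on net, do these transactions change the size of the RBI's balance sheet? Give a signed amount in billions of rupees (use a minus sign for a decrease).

RBI balance sheet:
  Assets:      Securities −28.5B
  Liabilities: Bank reserves −23B, Currency in circulation +85B, Government deposits −90.5B
Change in total RBI assets = -28.5 billion.

-28.5 billion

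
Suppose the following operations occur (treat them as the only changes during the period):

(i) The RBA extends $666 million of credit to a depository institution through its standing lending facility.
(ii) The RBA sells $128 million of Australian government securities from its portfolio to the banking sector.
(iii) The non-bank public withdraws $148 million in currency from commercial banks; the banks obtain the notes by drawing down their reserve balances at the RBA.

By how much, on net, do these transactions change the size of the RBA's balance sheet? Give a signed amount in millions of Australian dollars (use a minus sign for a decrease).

Discount-window loan $666 million: an RBA asset is acquired → +$666M.
OMO sale (to banks) $128 million: an RBA asset is shed → −$128M.
Currency withdrawal $148 million: only the composition of liabilities changes → 0.
Net: 666 − 128 + 0 = +$538 million.

+$538 million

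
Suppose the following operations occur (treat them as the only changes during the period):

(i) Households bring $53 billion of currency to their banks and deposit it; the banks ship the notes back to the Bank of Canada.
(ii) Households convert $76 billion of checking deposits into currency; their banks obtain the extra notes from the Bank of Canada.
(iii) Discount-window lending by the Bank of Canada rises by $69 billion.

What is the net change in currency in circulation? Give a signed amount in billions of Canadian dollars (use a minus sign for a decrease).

Bank of Canada balance sheet:
  Assets:      Loans to banks +$69B
  Liabilities: Bank reserves +$46B, Currency in circulation +$23B
So the change in currency in circulation is +$23 billion.

+$23 billion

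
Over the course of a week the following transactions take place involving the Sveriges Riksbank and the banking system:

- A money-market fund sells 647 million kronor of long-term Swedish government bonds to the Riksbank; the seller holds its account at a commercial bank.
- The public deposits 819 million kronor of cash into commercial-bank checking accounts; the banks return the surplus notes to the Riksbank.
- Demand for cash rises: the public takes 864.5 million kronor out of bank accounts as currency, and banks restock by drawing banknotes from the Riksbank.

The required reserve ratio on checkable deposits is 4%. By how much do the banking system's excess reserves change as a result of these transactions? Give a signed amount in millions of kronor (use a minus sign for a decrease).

Asset purchase (from non-banks) 647 million kronor: reserves +647M, deposits +647M.
Currency deposit 819 million kronor: reserves +819M, deposits +819M.
Currency withdrawal 864.5 million kronor: reserves −864.5M, deposits −864.5M.
Totals: Δreserves = +601.5M, Δdeposits = +601.5M.
Δrequired reserves = 4% × +601.5M = +24.06M.
Δexcess reserves = Δreserves − Δrequired = +601.5M − (+24.06M) = +577.44 million.

+577.44 million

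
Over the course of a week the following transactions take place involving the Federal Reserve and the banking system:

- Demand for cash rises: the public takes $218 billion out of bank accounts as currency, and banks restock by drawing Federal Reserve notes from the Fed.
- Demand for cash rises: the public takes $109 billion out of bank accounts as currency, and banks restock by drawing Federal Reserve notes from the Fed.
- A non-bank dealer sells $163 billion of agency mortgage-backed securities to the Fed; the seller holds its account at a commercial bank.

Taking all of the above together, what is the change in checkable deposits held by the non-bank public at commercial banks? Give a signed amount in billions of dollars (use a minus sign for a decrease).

-$164 billion

Fed balance sheet:
  Assets:      Securities +$163B
  Liabilities: Bank reserves −$164B, Currency in circulation +$327B
Commercial banking system:
  Assets:      Reserves at CB −$164B
  Liabilities: Checkable deposits −$164B
So the change in checkable deposits held by the non-bank public at commercial banks is -$164 billion.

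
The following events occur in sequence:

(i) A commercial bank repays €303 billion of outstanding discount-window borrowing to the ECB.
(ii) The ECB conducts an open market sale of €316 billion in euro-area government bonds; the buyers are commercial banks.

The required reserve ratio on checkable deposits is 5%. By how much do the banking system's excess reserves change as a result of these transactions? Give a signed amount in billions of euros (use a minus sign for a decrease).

-€619 billion

Discount-window repayment €303 billion: reserves −€303B, deposits 0.
OMO sale (to banks) €316 billion: reserves −€316B, deposits 0.
Totals: Δreserves = −€619B, Δdeposits = 0.
Δrequired reserves = 5% × 0 = 0.
Δexcess reserves = Δreserves − Δrequired = −€619B − (0) = -€619 billion.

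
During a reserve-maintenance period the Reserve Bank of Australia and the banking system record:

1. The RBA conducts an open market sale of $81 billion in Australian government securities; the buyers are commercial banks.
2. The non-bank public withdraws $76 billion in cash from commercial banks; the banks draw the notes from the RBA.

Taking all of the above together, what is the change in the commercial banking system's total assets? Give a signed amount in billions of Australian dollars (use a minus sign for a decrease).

RBA balance sheet:
  Assets:      Securities −$81B
  Liabilities: Bank reserves −$157B, Currency in circulation +$76B
Commercial banking system:
  Assets:      Reserves at CB −$157B, Securities +$81B
  Liabilities: Checkable deposits −$76B
Change in total bank assets = -$76 billion.

-$76 billion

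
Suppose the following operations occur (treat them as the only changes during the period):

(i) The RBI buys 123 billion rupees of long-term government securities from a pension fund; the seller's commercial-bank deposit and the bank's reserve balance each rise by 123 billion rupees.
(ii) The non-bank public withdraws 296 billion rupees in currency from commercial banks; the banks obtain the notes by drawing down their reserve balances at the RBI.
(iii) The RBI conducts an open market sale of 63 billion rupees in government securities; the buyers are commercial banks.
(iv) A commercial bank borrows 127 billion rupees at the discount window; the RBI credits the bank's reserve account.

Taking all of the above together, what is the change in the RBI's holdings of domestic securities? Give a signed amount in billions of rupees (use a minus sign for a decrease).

Asset purchase (from non-banks) 123 billion rupees: securities added to the RBI's portfolio → +123B.
Currency withdrawal 296 billion rupees: the RBI's securities portfolio is untouched → 0.
OMO sale (to banks) 63 billion rupees: securities removed from the RBI's portfolio → −63B.
Discount-window loan 127 billion rupees: the RBI's securities portfolio is untouched → 0.
Net: 123 + 0 − 63 + 0 = +60 billion.

+60 billion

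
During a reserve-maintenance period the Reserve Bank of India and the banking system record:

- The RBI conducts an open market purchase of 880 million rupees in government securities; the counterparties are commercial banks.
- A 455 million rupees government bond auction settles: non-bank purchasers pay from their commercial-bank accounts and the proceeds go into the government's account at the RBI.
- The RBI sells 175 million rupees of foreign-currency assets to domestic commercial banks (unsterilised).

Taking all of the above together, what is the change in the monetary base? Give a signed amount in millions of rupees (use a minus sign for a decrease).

+250 million

RBI balance sheet:
  Assets:      Securities +880M, Foreign assets −175M
  Liabilities: Bank reserves +250M, Government deposits +455M
Commercial banking system:
  Assets:      Reserves at CB +250M, Securities −880M, Foreign assets +175M
  Liabilities: Checkable deposits −455M
Monetary base = currency + reserves: 0 + (+250M) = +250 million.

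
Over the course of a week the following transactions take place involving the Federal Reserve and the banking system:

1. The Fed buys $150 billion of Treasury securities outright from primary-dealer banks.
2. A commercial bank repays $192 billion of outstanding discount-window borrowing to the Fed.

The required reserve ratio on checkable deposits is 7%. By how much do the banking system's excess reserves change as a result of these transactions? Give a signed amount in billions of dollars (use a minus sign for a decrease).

-$42 billion

OMO purchase (from banks) $150 billion: reserves +$150B, deposits 0.
Discount-window repayment $192 billion: reserves −$192B, deposits 0.
Totals: Δreserves = −$42B, Δdeposits = 0.
Δrequired reserves = 7% × 0 = 0.
Δexcess reserves = Δreserves − Δrequired = −$42B − (0) = -$42 billion.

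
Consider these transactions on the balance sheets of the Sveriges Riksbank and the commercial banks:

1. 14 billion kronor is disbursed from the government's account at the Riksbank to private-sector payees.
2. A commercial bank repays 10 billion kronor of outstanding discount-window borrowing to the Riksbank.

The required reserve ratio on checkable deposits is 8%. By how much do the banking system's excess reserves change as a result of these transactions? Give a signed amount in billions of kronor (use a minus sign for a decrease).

+2.88 billion

Government spending 14 billion kronor: reserves +14B, deposits +14B.
Discount-window repayment 10 billion kronor: reserves −10B, deposits 0.
Totals: Δreserves = +4B, Δdeposits = +14B.
Δrequired reserves = 8% × +14B = +1.12B.
Δexcess reserves = Δreserves − Δrequired = +4B − (+1.12B) = +2.88 billion.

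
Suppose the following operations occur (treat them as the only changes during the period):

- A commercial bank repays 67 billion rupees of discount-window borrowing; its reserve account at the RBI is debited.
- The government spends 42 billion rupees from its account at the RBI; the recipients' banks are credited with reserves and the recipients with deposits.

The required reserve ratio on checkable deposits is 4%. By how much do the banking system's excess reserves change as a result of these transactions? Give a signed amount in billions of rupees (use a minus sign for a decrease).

-26.68 billion

Discount-window repayment 67 billion rupees: reserves −67B, deposits 0.
Government spending 42 billion rupees: reserves +42B, deposits +42B.
Totals: Δreserves = −25B, Δdeposits = +42B.
Δrequired reserves = 4% × +42B = +1.68B.
Δexcess reserves = Δreserves − Δrequired = −25B − (+1.68B) = -26.68 billion.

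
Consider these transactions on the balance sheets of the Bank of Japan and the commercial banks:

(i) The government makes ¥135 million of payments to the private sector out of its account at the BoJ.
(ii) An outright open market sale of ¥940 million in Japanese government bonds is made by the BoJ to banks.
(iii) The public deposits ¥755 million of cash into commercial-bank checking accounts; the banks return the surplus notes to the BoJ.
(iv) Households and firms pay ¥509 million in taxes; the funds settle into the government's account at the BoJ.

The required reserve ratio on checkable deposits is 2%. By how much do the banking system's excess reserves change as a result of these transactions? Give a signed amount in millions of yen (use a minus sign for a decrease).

-¥566.62 million

Government spending ¥135 million: reserves +¥135M, deposits +¥135M.
OMO sale (to banks) ¥940 million: reserves −¥940M, deposits 0.
Currency deposit ¥755 million: reserves +¥755M, deposits +¥755M.
Government account inflow ¥509 million: reserves −¥509M, deposits −¥509M.
Totals: Δreserves = −¥559M, Δdeposits = +¥381M.
Δrequired reserves = 2% × +¥381M = +¥7.62M.
Δexcess reserves = Δreserves − Δrequired = −¥559M − (+¥7.62M) = -¥566.62 million.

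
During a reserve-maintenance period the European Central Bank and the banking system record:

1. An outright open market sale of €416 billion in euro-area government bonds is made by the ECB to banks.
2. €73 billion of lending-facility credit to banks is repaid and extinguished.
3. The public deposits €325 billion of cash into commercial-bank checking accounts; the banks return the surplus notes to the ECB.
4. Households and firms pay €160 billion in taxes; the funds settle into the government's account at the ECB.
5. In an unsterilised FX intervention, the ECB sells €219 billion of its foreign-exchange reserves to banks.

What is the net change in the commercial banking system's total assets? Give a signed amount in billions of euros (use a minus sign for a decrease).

+€92 billion

OMO sale (to banks) €416 billion: just an asset swap on bank balance sheets → 0.
Discount-window repayment €73 billion: bank balance sheets shrink → −€73B.
Currency deposit €325 billion: bank balance sheets expand → +€325B.
Government account inflow €160 billion: bank balance sheets shrink → −€160B.
FX sale €219 billion: just an asset swap on bank balance sheets → 0.
Net: 0 − 73 + 325 − 160 + 0 = +€92 billion.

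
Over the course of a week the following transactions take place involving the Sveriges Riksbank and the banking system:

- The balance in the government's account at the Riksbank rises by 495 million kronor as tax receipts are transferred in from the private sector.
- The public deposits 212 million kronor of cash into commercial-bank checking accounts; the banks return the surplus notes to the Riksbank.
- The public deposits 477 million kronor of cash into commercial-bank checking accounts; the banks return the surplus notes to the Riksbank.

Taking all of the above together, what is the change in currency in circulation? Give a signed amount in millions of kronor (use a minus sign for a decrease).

-689 million

Riksbank balance sheet:
  Assets:      no change
  Liabilities: Bank reserves +194M, Currency in circulation −689M, Government deposits +495M
So the change in currency in circulation is -689 million.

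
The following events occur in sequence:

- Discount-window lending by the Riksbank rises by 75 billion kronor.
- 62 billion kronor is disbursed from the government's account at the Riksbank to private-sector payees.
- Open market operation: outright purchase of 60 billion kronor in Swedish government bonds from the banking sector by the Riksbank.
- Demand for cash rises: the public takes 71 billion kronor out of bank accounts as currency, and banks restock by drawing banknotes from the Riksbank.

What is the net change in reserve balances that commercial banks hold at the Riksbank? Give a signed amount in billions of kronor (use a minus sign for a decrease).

Riksbank balance sheet:
  Assets:      Securities +60B, Loans to banks +75B
  Liabilities: Bank reserves +126B, Currency in circulation +71B, Government deposits −62B
Commercial banking system:
  Assets:      Reserves at CB +126B, Securities −60B
  Liabilities: Checkable deposits −9B, Borrowings from CB +75B
So the change in reserve balances that commercial banks hold at the Riksbank is +126 billion.

+126 billion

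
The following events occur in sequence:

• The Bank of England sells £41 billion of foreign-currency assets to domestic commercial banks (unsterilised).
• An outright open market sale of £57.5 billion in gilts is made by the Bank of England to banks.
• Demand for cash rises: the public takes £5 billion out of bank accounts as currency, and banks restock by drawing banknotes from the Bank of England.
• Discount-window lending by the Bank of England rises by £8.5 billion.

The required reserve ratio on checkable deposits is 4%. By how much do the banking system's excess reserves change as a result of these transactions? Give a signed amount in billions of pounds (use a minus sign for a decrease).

-£94.8 billion

FX sale £41 billion: reserves −£41B, deposits 0.
OMO sale (to banks) £57.5 billion: reserves −£57.5B, deposits 0.
Currency withdrawal £5 billion: reserves −£5B, deposits −£5B.
Discount-window loan £8.5 billion: reserves +£8.5B, deposits 0.
Totals: Δreserves = −£95B, Δdeposits = −£5B.
Δrequired reserves = 4% × −£5B = −£0.2B.
Δexcess reserves = Δreserves − Δrequired = −£95B − (−£0.2B) = -£94.8 billion.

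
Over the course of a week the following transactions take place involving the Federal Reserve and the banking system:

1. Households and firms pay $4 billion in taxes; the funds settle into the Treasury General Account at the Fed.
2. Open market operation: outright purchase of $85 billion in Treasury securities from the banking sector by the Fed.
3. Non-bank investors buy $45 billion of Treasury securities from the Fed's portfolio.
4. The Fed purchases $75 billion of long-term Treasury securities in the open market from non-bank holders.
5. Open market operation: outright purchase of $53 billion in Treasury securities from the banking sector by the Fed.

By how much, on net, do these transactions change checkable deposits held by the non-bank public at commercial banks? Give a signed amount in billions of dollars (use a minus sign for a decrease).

Government account inflow $4 billion: non-bank counterparties' bank balances fall → −$4B.
OMO purchase (from banks) $85 billion: the counterparty is a bank, so public deposits are unchanged → 0.
Asset sale (to non-banks) $45 billion: non-bank counterparties' bank balances fall → −$45B.
Asset purchase (from non-banks) $75 billion: non-bank counterparties' bank balances rise → +$75B.
OMO purchase (from banks) $53 billion: the counterparty is a bank, so public deposits are unchanged → 0.
Net: −4 + 0 − 45 + 75 + 0 = +$26 billion.

+$26 billion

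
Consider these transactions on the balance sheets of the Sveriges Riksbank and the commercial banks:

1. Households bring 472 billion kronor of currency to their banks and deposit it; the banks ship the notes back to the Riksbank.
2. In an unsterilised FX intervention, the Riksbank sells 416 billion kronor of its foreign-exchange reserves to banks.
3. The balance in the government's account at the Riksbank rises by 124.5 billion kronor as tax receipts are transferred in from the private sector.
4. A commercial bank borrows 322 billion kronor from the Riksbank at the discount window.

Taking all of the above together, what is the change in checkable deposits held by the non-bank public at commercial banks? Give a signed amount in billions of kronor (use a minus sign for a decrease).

+347.5 billion

Riksbank balance sheet:
  Assets:      Loans to banks +322B, Foreign assets −416B
  Liabilities: Bank reserves +253.5B, Currency in circulation −472B, Government deposits +124.5B
Commercial banking system:
  Assets:      Reserves at CB +253.5B, Foreign assets +416B
  Liabilities: Checkable deposits +347.5B, Borrowings from CB +322B
So the change in checkable deposits held by the non-bank public at commercial banks is +347.5 billion.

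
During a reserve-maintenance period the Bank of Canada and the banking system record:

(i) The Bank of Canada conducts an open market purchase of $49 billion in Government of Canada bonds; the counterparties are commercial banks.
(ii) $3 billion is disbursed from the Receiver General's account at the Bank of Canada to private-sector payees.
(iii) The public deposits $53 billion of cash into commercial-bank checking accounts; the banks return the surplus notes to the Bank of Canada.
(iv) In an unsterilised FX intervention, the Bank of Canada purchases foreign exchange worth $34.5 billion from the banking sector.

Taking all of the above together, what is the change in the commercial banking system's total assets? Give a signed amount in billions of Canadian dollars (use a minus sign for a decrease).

+$56 billion

OMO purchase (from banks) $49 billion: just an asset swap on bank balance sheets → 0.
Government spending $3 billion: bank balance sheets expand → +$3B.
Currency deposit $53 billion: bank balance sheets expand → +$53B.
FX purchase $34.5 billion: just an asset swap on bank balance sheets → 0.
Net: 0 + 3 + 53 + 0 = +$56 billion.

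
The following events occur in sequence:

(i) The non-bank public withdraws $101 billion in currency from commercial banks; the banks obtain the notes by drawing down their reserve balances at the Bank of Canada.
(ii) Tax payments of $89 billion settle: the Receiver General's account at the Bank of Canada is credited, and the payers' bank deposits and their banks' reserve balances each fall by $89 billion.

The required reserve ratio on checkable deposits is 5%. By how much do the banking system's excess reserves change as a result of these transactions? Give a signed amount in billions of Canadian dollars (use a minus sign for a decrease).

-$180.5 billion

Currency withdrawal $101 billion: reserves −$101B, deposits −$101B.
Government account inflow $89 billion: reserves −$89B, deposits −$89B.
Totals: Δreserves = −$190B, Δdeposits = −$190B.
Δrequired reserves = 5% × −$190B = −$9.5B.
Δexcess reserves = Δreserves − Δrequired = −$190B − (−$9.5B) = -$180.5 billion.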